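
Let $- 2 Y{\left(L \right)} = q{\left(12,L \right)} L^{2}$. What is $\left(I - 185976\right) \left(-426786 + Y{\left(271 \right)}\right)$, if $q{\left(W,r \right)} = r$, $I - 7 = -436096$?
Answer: $\frac{12911632771395}{2} \approx 6.4558 \cdot 10^{12}$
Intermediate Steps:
$I = -436089$ ($I = 7 - 436096 = -436089$)
$Y{\left(L \right)} = - \frac{L^{3}}{2}$ ($Y{\left(L \right)} = - \frac{L L^{2}}{2} = - \frac{L^{3}}{2}$)
$\left(I - 185976\right) \left(-426786 + Y{\left(271 \right)}\right) = \left(-436089 - 185976\right) \left(-426786 - \frac{271^{3}}{2}\right) = - 622065 \left(-426786 - \frac{19902511}{2}\right) = \left(-622065\right) \left(- \frac{20756083}{2}\right) = \frac{12911632771395}{2}$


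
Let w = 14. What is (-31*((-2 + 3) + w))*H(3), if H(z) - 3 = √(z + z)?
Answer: -1395 - 465*√6 ≈ -2534.0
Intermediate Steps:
H(z) = 3 + √2*√z (H(z) = 3 + √(z + z) = 3 + √(2*z) = 3 + √2*√z)
(-31*((-2 + 3) + w))*H(3) = (-31*((-2 + 3) + 14))*(3 + √2*√3) = (-31*(1 + 14))*(3 + √6) = (-31*15)*(3 + √6) = -465*(3 + √6) = -1395 - 465*√6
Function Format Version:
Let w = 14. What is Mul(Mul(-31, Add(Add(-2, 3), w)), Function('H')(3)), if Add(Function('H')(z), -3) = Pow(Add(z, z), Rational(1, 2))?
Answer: Add(-1395, Mul(-465, Pow(6, Rational(1, 2)))) ≈ -2534.0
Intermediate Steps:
Function('H')(z) = Add(3, Mul(Pow(2, Rational(1, 2)), Pow(z, Rational(1, 2)))) (Function('H')(z) = Add(3, Pow(Add(z, z), Rational(1, 2))) = Add(3, Pow(Mul(2, z), Rational(1, 2))) = Add(3, Mul(Pow(2, Rational(1, 2)), Pow(z, Rational(1, 2)))))
Mul(Mul(-31, Add(Add(-2, 3), w)), Function('H')(3)) = Mul(Mul(-31, Add(Add(-2, 3), 14)), Add(3, Mul(Pow(2, Rational(1, 2)), Pow(3, Rational(1, 2))))) = Mul(Mul(-31, Add(1, 14)), Add(3, Pow(6, Rational(1, 2)))) = Mul(Mul(-31, 15), Add(3, Pow(6, Rational(1, 2)))) = Mul(-465, Add(3, Pow(6, Rational(1, 2)))) = Add(-1395, Mul(-465, Pow(6, Rational(1, 2))))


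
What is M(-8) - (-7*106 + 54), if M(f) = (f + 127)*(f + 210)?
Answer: 24726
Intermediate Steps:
M(f) = (127 + f)*(210 + f)
M(-8) - (-7*106 + 54) = (26670 + (-8)² + 337*(-8)) - (-7*106 + 54) = (26670 + 64 - 2696) - (-742 + 54) = 24038 - 1*(-688) = 24038 + 688 = 24726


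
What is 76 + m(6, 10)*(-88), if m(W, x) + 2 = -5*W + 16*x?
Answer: -11188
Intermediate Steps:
m(W, x) = -2 - 5*W + 16*x (m(W, x) = -2 + (-5*W + 16*x) = -2 - 5*W + 16*x)
76 + m(6, 10)*(-88) = 76 + (-2 - 5*6 + 16*10)*(-88) = 76 + (-2 - 30 + 160)*(-88) = 76 + 128*(-88) = 76 - 11264 = -11188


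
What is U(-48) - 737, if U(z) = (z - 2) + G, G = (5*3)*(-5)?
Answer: -862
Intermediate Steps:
G = -75 (G = 15*(-5) = -75)
U(z) = -77 + z (U(z) = (z - 2) - 75 = (-2 + z) - 75 = -77 + z)
U(-48) - 737 = (-77 - 48) - 737 = -125 - 737 = -862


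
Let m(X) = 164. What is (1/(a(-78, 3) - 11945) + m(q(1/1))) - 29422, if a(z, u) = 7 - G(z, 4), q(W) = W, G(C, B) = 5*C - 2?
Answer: -337812869/11546 ≈ -29258.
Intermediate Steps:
G(C, B) = -2 + 5*C
a(z, u) = 9 - 5*z (a(z, u) = 7 - (-2 + 5*z) = 7 + (2 - 5*z) = 9 - 5*z)
(1/(a(-78, 3) - 11945) + m(q(1/1))) - 29422 = (1/((9 - 5*(-78)) - 11945) + 164) - 29422 = (1/((9 + 390) - 11945) + 164) - 29422 = (1/(399 - 11945) + 164) - 29422 = (1/(-11546) + 164) - 29422 = (-1/11546 + 164) - 29422 = 1893543/11546 - 29422 = -337812869/11546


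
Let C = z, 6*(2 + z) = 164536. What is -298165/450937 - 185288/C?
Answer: -137593646899/18547489747 ≈ -7.4184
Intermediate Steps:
z = 82262/3 (z = -2 + (⅙)*164536 = -2 + 82268/3 = 82262/3 ≈ 27421.)
C = 82262/3 ≈ 27421.
-298165/450937 - 185288/C = -298165/450937 - 185288/82262/3 = -298165*1/450937 - 185288*3/82262 = -298165/450937 - 277932/41131 = -137593646899/18547489747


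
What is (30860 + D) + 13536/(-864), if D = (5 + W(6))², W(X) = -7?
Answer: 92545/3 ≈ 30848.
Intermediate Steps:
D = 4 (D = (5 - 7)² = (-2)² = 4)
(30860 + D) + 13536/(-864) = (30860 + 4) + 13536/(-864) = 30864 + 13536*(-1/864) = 30864 - 47/3 = 92545/3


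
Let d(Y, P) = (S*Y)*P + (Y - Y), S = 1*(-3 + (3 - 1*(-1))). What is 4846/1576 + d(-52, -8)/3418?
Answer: 4304811/1346692 ≈ 3.1966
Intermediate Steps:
S = 1 (S = 1*(-3 + (3 + 1)) = 1*(-3 + 4) = 1*1 = 1)
d(Y, P) = P*Y (d(Y, P) = (1*Y)*P + (Y - Y) = Y*P + 0 = P*Y + 0 = P*Y)
4846/1576 + d(-52, -8)/3418 = 4846/1576 - 8*(-52)/3418 = 4846*(1/1576) + 416*(1/3418) = 2423/788 + 208/1709 = 4304811/1346692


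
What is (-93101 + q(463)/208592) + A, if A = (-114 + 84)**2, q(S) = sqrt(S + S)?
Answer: -92201 + sqrt(926)/208592 ≈ -92201.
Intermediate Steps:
q(S) = sqrt(2)*sqrt(S) (q(S) = sqrt(2*S) = sqrt(2)*sqrt(S))
A = 900 (A = (-30)**2 = 900)
(-93101 + q(463)/208592) + A = (-93101 + (sqrt(2)*sqrt(463))/208592) + 900 = (-93101 + sqrt(926)*(1/208592)) + 900 = (-93101 + sqrt(926)/208592) + 900 = -92201 + sqrt(926)/208592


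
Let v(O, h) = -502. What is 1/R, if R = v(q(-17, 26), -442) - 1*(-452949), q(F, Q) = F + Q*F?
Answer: 1/452447 ≈ 2.2102e-6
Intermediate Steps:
q(F, Q) = F + F*Q
R = 452447 (R = -502 - 1*(-452949) = -502 + 452949 = 452447)
1/R = 1/452447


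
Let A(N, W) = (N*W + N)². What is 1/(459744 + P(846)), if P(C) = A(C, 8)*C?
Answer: 1/49045614360 ≈ 2.0389e-11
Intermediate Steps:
A(N, W) = (N + N*W)²
P(C) = 81*C³ (P(C) = (C²*(1 + 8)²)*C = (C²*9²)*C = (C²*81)*C = (81*C²)*C = 81*C³)
1/(459744 + P(846)) = 1/(459744 + 81*846³) = 1/(459744 + 81*605495736) = 1/(459744 + 49045154616) = 1/49045614360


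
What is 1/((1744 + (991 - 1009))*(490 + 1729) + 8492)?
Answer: 1/3838486 ≈ 2.6052e-7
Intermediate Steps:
1/((1744 + (991 - 1009))*(490 + 1729) + 8492) = 1/((1744 - 18)*2219 + 8492) = 1/(1726*2219 + 8492) = 1/(3829994 + 8492) = 1/3838486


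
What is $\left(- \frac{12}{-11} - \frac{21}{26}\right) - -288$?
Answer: $\frac{82449}{286} \approx 288.28$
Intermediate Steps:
$\left(- \frac{12}{-11} - \frac{21}{26}\right) - -288 = \left(\left(-12\right) \left(- \frac{1}{11}\right) - \frac{21}{26}\right) + 288 = \left(\frac{12}{11} - \frac{21}{26}\right) + 288 = \frac{81}{286} + 288 = \frac{82449}{286}$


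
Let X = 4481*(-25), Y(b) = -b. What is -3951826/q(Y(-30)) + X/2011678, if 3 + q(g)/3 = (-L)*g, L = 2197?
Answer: 7927649712553/397787196042 ≈ 19.929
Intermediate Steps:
q(g) = -9 - 6591*g (q(g) = -9 + 3*((-1*2197)*g) = -9 + 3*(-2197*g) = -9 - 6591*g)
X = -112025
-3951826/q(Y(-30)) + X/2011678 = -3951826/(-9 - (-6591)*(-30)) - 112025/2011678 = -3951826/(-9 - 6591*30) - 112025*1/2011678 = -3951826/(-9 - 197730) - 112025/2011678 = -3951826/(-197739) - 112025/2011678 = -3951826*(-1/197739) - 112025/2011678 = 3951826/197739 - 112025/2011678 = 7927649712553/397787196042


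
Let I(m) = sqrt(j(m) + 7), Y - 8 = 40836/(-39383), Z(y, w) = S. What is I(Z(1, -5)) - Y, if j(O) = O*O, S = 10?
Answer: -274228/39383 + sqrt(107) ≈ 3.3810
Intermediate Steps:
Z(y, w) = 10
Y = 274228/39383 (Y = 8 + 40836/(-39383) = 8 + 40836*(-1/39383) = 8 - 40836/39383 = 274228/39383 ≈ 6.9631)
j(O) = O**2
I(m) = sqrt(7 + m**2) (I(m) = sqrt(m**2 + 7) = sqrt(7 + m**2))
I(Z(1, -5)) - Y = sqrt(7 + 10**2) - 1*274228/39383 = sqrt(7 + 100) - 274228/39383 = sqrt(107) - 274228/39383 = -274228/39383 + sqrt(107)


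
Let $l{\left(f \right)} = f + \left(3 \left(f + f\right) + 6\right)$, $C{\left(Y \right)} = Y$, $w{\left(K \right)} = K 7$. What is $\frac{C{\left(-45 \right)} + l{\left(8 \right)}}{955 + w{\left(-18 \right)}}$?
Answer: $\frac{17}{829} \approx 0.020507$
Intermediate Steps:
$w{\left(K \right)} = 7 K$
$l{\left(f \right)} = 6 + 7 f$ ($l{\left(f \right)} = f + \left(3 \cdot 2 f + 6\right) = f + \left(6 f + 6\right) = f + \left(6 + 6 f\right) = 6 + 7 f$)
$\frac{C{\left(-45 \right)} + l{\left(8 \right)}}{955 + w{\left(-18 \right)}} = \frac{-45 + \left(6 + 7 \cdot 8\right)}{955 + 7 \left(-18\right)} = \frac{-45 + \left(6 + 56\right)}{955 - 126} = \frac{-45 + 62}{829} = 17 \cdot \frac{1}{829} = \frac{17}{829}$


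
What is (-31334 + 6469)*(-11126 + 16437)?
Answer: -132058015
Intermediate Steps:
(-31334 + 6469)*(-11126 + 16437) = -24865*5311 = -132058015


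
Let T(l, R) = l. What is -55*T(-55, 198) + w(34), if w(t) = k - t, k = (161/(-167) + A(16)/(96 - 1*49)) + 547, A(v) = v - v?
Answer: 590685/167 ≈ 3537.0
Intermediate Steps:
A(v) = 0
k = 91188/167 (k = (161/(-167) + 0/(96 - 1*49)) + 547 = (161*(-1/167) + 0/(96 - 49)) + 547 = (-161/167 + 0/47) + 547 = (-161/167 + 0*(1/47)) + 547 = (-161/167 + 0) + 547 = -161/167 + 547 = 91188/167 ≈ 546.04)
w(t) = 91188/167 - t
-55*T(-55, 198) + w(34) = -55*(-55) + (91188/167 - 1*34) = 3025 + (91188/167 - 34) = 3025 + 85510/167 = 590685/167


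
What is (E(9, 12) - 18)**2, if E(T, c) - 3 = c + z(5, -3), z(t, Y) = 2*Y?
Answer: 81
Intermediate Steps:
E(T, c) = -3 + c (E(T, c) = 3 + (c + 2*(-3)) = 3 + (c - 6) = 3 + (-6 + c) = -3 + c)
(E(9, 12) - 18)**2 = ((-3 + 12) - 18)**2 = (9 - 18)**2 = (-9)**2 = 81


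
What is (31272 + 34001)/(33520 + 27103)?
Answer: 65273/60623 ≈ 1.0767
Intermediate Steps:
(31272 + 34001)/(33520 + 27103) = 65273/60623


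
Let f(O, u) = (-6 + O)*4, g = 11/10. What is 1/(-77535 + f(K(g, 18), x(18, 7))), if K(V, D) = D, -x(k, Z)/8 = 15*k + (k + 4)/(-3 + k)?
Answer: -1/77487 ≈ -1.2905e-5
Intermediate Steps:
g = 11/10 (g = 11*(⅒) = 11/10 ≈ 1.1000)
x(k, Z) = -120*k - 8*(4 + k)/(-3 + k) (x(k, Z) = -8*(15*k + (k + 4)/(-3 + k)) = -8*(15*k + (4 + k)/(-3 + k)) = -120*k - 8*(4 + k)/(-3 + k))
f(O, u) = -24 + 4*O
1/(-77535 + f(K(g, 18), x(18, 7))) = 1/(-77535 + (-24 + 4*18)) = 1/(-77535 + (-24 + 72)) = 1/(-77535 + 48) = 1/(-77487) = -1/77487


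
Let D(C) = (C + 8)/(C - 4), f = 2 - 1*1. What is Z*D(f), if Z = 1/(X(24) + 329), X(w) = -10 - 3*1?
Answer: -3/316 ≈ -0.0094937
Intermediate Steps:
f = 1 (f = 2 - 1 = 1)
X(w) = -13 (X(w) = -10 - 3 = -13)
D(C) = (8 + C)/(-4 + C)
Z = 1/316 (Z = 1/(-13 + 329) = 1/316 ≈ 0.0031646)
Z*D(f) = ((8 + 1)/(-4 + 1))/316 = (9/(-3))/316 = (-⅓*9)/316 = (1/316)*(-3) = -3/316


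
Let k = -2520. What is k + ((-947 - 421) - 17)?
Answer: -3905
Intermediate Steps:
k + ((-947 - 421) - 17) = -2520 + ((-947 - 421) - 17) = -2520 + (-1368 - 17) = -2520 - 1385 = -3905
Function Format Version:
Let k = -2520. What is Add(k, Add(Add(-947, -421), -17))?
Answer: -3905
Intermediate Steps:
Add(k, Add(Add(-947, -421), -17)) = Add(-2520, Add(Add(-947, -421), -17)) = Add(-2520, Add(-1368, -17)) = Add(-2520, -1385) = -3905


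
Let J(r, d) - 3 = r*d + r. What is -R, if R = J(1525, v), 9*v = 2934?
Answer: -498678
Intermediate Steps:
v = 326 (v = (⅑)*2934 = 326)
J(r, d) = 3 + r + d*r (J(r, d) = 3 + (r*d + r) = 3 + (d*r + r) = 3 + (r + d*r) = 3 + r + d*r)
R = 498678 (R = 3 + 1525 + 326*1525 = 3 + 1525 + 497150 = 498678)
-R = -1*498678 = -498678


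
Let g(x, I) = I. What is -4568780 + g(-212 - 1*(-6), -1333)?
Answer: -4570113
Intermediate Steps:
-4568780 + g(-212 - 1*(-6), -1333) = -4568780 - 1333 = -4570113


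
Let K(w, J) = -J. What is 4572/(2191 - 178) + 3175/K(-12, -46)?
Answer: 2200529/30866 ≈ 71.293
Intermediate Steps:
4572/(2191 - 178) + 3175/K(-12, -46) = 4572/(2191 - 178) + 3175/((-1*(-46))) = 4572/2013 + 3175/46 = 4572*(1/2013) + 3175*(1/46) = 1524/671 + 3175/46 = 2200529/30866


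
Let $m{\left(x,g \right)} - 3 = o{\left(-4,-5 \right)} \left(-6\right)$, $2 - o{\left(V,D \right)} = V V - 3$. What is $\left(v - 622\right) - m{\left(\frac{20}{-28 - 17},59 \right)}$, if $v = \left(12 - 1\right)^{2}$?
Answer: $-570$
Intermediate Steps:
$v = 121$ ($v = 11^{2} = 121$)
$o{\left(V,D \right)} = 5 - V^{2}$ ($o{\left(V,D \right)} = 2 - \left(V V - 3\right) = 2 - \left(V^{2} - 3\right) = 2 - \left(-3 + V^{2}\right) = 5 - V^{2}$)
$m{\left(x,g \right)} = 69$ ($m{\left(x,g \right)} = 3 + \left(5 - \left(-4\right)^{2}\right) \left(-6\right) = 3 + \left(5 - 16\right) \left(-6\right) = 3 - -66 = 3 + 66 = 69$)
$\left(v - 622\right) - m{\left(\frac{20}{-28 - 17},59 \right)} = \left(121 - 622\right) - 69 = -501 - 69 = -570$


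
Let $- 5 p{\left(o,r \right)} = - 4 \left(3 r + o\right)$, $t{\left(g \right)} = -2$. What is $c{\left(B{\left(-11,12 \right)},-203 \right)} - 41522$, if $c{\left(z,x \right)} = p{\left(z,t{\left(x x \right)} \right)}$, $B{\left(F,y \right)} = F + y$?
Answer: $-41526$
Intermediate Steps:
$p{\left(o,r \right)} = \frac{4 o}{5} + \frac{12 r}{5}$ ($p{\left(o,r \right)} = - \frac{\left(-4\right) \left(3 r + o\right)}{5} = - \frac{\left(-4\right) \left(o + 3 r\right)}{5} = - \frac{- 12 r - 4 o}{5} = \frac{4 o}{5} + \frac{12 r}{5}$)
$c{\left(z,x \right)} = - \frac{24}{5} + \frac{4 z}{5}$ ($c{\left(z,x \right)} = \frac{4 z}{5} + \frac{12}{5} \left(-2\right) = \frac{4 z}{5} - \frac{24}{5} = - \frac{24}{5} + \frac{4 z}{5}$)
$c{\left(B{\left(-11,12 \right)},-203 \right)} - 41522 = \left(- \frac{24}{5} + \frac{4 \left(-11 + 12\right)}{5}\right) - 41522 = \left(- \frac{24}{5} + \frac{4}{5} \cdot 1\right) - 41522 = \left(- \frac{24}{5} + \frac{4}{5}\right) - 41522 = -4 - 41522 = -41526$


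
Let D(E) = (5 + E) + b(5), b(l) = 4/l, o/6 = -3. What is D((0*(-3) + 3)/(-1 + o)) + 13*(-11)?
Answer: -13049/95 ≈ -137.36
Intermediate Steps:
o = -18 (o = 6*(-3) = -18)
D(E) = 29/5 + E (D(E) = (5 + E) + 4/5 = (5 + E) + 4*(⅕) = (5 + E) + ⅘ = 29/5 + E)
D((0*(-3) + 3)/(-1 + o)) + 13*(-11) = (29/5 + (0*(-3) + 3)/(-1 - 18)) + 13*(-11) = (29/5 + (0 + 3)/(-19)) - 143 = (29/5 + 3*(-1/19)) - 143 = (29/5 - 3/19) - 143 = 536/95 - 143 = -13049/95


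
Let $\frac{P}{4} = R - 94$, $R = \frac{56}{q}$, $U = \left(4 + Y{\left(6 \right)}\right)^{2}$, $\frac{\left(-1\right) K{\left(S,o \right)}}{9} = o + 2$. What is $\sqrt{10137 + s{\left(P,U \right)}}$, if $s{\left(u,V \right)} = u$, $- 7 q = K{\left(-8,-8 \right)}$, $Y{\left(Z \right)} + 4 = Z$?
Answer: $\frac{\sqrt{788289}}{9} \approx 98.651$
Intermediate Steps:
$K{\left(S,o \right)} = -18 - 9 o$ ($K{\left(S,o \right)} = - 9 \left(o + 2\right) = - 9 \left(2 + o\right) = -18 - 9 o$)
$Y{\left(Z \right)} = -4 + Z$
$U = 36$ ($U = \left(4 + \left(-4 + 6\right)\right)^{2} = \left(4 + 2\right)^{2} = 6^{2} = 36$)
$q = - \frac{54}{7}$ ($q = - \frac{-18 - -72}{7} = - \frac{-18 + 72}{7} = \left(- \frac{1}{7}\right) 54 = - \frac{54}{7} \approx -7.7143$)
$R = - \frac{196}{27}$ ($R = \frac{56}{- \frac{54}{7}} = 56 \left(- \frac{7}{54}\right) = - \frac{196}{27} \approx -7.2593$)
$P = - \frac{10936}{27}$ ($P = 4 \left(- \frac{196}{27} - 94\right) = 4 \left(- \frac{2734}{27}\right) = - \frac{10936}{27} \approx -405.04$)
$\sqrt{10137 + s{\left(P,U \right)}} = \sqrt{10137 - \frac{10936}{27}} = \sqrt{\frac{262763}{27}} = \frac{\sqrt{788289}}{9}$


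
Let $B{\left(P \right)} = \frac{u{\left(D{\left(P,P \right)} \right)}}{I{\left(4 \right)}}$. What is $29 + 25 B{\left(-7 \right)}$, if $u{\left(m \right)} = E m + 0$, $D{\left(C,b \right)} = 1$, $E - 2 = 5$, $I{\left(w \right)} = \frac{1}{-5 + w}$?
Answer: $-146$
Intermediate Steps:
$E = 7$ ($E = 2 + 5 = 7$)
$u{\left(m \right)} = 7 m$ ($u{\left(m \right)} = 7 m + 0 = 7 m$)
$B{\left(P \right)} = -7$ ($B{\left(P \right)} = \frac{7 \cdot 1}{\frac{1}{-5 + 4}} = \frac{7}{\frac{1}{-1}} = \frac{7}{-1} = 7 \left(-1\right) = -7$)
$29 + 25 B{\left(-7 \right)} = 29 + 25 \left(-7\right) = 29 - 175 = -146$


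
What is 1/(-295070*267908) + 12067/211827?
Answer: 86719620056063/1522296922324920 ≈ 0.056966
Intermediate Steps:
1/(-295070*267908) + 12067/211827 = -1/295070*1/267908 + 12067*(1/211827) = -1/79051613560 + 1097/19257 = 86719620056063/1522296922324920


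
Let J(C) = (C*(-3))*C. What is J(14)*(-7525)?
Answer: 4424700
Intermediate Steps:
J(C) = -3*C² (J(C) = (-3*C)*C = -3*C²)
J(14)*(-7525) = -3*14²*(-7525) = -3*196*(-7525) = -588*(-7525) = 4424700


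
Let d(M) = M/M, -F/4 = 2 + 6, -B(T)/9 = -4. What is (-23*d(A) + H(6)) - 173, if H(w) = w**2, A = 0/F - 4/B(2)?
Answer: -160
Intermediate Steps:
B(T) = 36 (B(T) = -9*(-4) = 36)
F = -32 (F = -4*(2 + 6) = -4*8 = -32)
A = -1/9 (A = 0/(-32) - 4/36 = 0*(-1/32) - 4*1/36 = 0 - 1/9 = -1/9 ≈ -0.11111)
d(M) = 1
(-23*d(A) + H(6)) - 173 = (-23*1 + 6**2) - 173 = (-23 + 36) - 173 = 13 - 173 = -160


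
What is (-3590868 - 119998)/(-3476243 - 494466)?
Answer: 3710866/3970709 ≈ 0.93456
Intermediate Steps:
(-3590868 - 119998)/(-3476243 - 494466) = -3710866/(-3970709) = -3710866*(-1/3970709) = 3710866/3970709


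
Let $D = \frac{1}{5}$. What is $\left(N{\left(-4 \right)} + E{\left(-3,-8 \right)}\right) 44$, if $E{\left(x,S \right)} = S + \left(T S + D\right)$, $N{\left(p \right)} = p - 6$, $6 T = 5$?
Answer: $- \frac{16148}{15} \approx -1076.5$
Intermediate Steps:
$T = \frac{5}{6}$ ($T = \frac{1}{6} \cdot 5 = \frac{5}{6} \approx 0.83333$)
$D = \frac{1}{5} \approx 0.2$
$N{\left(p \right)} = -6 + p$
$E{\left(x,S \right)} = \frac{1}{5} + \frac{11 S}{6}$ ($E{\left(x,S \right)} = S + \left(\frac{5 S}{6} + \frac{1}{5}\right) = S + \left(\frac{1}{5} + \frac{5 S}{6}\right) = \frac{1}{5} + \frac{11 S}{6}$)
$\left(N{\left(-4 \right)} + E{\left(-3,-8 \right)}\right) 44 = \left(\left(-6 - 4\right) + \left(\frac{1}{5} + \frac{11}{6} \left(-8\right)\right)\right) 44 = \left(-10 + \left(\frac{1}{5} - \frac{44}{3}\right)\right) 44 = \left(-10 - \frac{217}{15}\right) 44 = \left(- \frac{367}{15}\right) 44 = - \frac{16148}{15}$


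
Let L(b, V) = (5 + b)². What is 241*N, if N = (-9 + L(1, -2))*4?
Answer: 26028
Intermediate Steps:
N = 108 (N = (-9 + (5 + 1)²)*4 = (-9 + 6²)*4 = (-9 + 36)*4 = 27*4 = 108)
241*N = 241*108 = 26028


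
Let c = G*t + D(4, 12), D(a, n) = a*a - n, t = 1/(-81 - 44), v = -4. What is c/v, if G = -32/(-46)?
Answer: -2871/2875 ≈ -0.99861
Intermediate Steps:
G = 16/23 (G = -32*(-1/46) = 16/23 ≈ 0.69565)
t = -1/125 (t = 1/(-125) = -1/125 ≈ -0.0080000)
D(a, n) = a**2 - n
c = 11484/2875 (c = (16/23)*(-1/125) + (4**2 - 1*12) = -16/2875 + (16 - 12) = -16/2875 + 4 = 11484/2875 ≈ 3.9944)
c/v = (11484/2875)/(-4) = (11484/2875)*(-1/4) = -2871/2875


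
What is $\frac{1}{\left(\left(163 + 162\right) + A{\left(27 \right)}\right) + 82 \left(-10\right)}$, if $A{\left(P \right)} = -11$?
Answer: $- \frac{1}{506} \approx -0.0019763$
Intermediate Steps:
$\frac{1}{\left(\left(163 + 162\right) + A{\left(27 \right)}\right) + 82 \left(-10\right)} = \frac{1}{\left(\left(163 + 162\right) - 11\right) + 82 \left(-10\right)} = \frac{1}{\left(325 - 11\right) - 820} = \frac{1}{314 - 820} = \frac{1}{-506} = - \frac{1}{506}$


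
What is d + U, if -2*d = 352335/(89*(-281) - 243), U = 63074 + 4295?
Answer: 3402756311/50504 ≈ 67376.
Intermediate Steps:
U = 67369
d = 352335/50504 (d = -352335/(2*(89*(-281) - 243)) = -352335/(2*(-25009 - 243)) = -352335/(2*(-25252)) = -352335*(-1)/(2*25252) = -½*(-352335/25252) = 352335/50504 ≈ 6.9764)
d + U = 352335/50504 + 67369 = 3402756311/50504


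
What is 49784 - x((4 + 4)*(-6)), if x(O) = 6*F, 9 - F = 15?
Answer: 49820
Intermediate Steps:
F = -6 (F = 9 - 1*15 = 9 - 15 = -6)
x(O) = -36 (x(O) = 6*(-6) = -36)
49784 - x((4 + 4)*(-6)) = 49784 - 1*(-36) = 49784 + 36 = 49820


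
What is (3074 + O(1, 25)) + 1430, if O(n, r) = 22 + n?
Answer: 4527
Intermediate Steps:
(3074 + O(1, 25)) + 1430 = (3074 + (22 + 1)) + 1430 = (3074 + 23) + 1430 = 3097 + 1430 = 4527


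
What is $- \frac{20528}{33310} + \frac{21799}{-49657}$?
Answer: $- \frac{872741793}{827037335} \approx -1.0553$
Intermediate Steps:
$- \frac{20528}{33310} + \frac{21799}{-49657} = \left(-20528\right) \frac{1}{33310} + 21799 \left(- \frac{1}{49657}\right) = - \frac{10264}{16655} - \frac{21799}{49657} = - \frac{872741793}{827037335}$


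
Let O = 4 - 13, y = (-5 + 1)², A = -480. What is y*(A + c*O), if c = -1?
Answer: -7536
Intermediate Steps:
y = 16 (y = (-4)² = 16)
O = -9
y*(A + c*O) = 16*(-480 - 1*(-9)) = 16*(-480 + 9) = 16*(-471) = -7536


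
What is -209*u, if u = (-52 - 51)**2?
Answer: -2217281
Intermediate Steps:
u = 10609 (u = (-103)**2 = 10609)
-209*u = -209*10609 = -2217281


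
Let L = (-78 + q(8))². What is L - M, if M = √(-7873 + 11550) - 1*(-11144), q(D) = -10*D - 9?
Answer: 16745 - √3677 ≈ 16684.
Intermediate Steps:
q(D) = -9 - 10*D
L = 27889 (L = (-78 + (-9 - 10*8))² = (-78 + (-9 - 80))² = (-78 - 89)² = (-167)² = 27889)
M = 11144 + √3677 (M = √3677 + 11144 = 11144 + √3677 ≈ 11205.)
L - M = 27889 - (11144 + √3677) = 27889 + (-11144 - √3677) = 16745 - √3677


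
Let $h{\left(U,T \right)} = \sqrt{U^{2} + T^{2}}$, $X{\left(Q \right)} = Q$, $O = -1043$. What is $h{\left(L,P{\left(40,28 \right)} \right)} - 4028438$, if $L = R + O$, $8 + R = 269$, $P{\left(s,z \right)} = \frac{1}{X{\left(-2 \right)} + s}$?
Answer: $-4028438 + \frac{\sqrt{883040657}}{38} \approx -4.0277 \cdot 10^{6}$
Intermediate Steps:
$P{\left(s,z \right)} = \frac{1}{-2 + s}$
$R = 261$ ($R = -8 + 269 = 261$)
$L = -782$ ($L = 261 - 1043 = -782$)
$h{\left(U,T \right)} = \sqrt{T^{2} + U^{2}}$
$h{\left(L,P{\left(40,28 \right)} \right)} - 4028438 = \sqrt{\left(\frac{1}{-2 + 40}\right)^{2} + \left(-782\right)^{2}} - 4028438 = \sqrt{\left(\frac{1}{38}\right)^{2} + 611524} - 4028438 = \sqrt{\frac{1}{1444} + 611524} - 4028438 = \sqrt{\frac{883040657}{1444}} - 4028438 = \frac{\sqrt{883040657}}{38} - 4028438 = -4028438 + \frac{\sqrt{883040657}}{38}$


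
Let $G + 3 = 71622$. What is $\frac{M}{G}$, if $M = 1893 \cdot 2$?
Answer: $\frac{1262}{23873} \approx 0.052863$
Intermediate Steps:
$G = 71619$ ($G = -3 + 71622 = 71619$)
$M = 3786$
$\frac{M}{G} = \frac{3786}{71619} = 3786 \cdot \frac{1}{71619} = \frac{1262}{23873}$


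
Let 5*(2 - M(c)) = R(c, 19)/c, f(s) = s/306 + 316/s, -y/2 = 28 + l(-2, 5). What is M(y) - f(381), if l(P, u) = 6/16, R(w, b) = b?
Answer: -110771/14702790 ≈ -0.0075340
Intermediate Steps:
l(P, u) = 3/8 (l(P, u) = 6*(1/16) = 3/8)
y = -227/4 (y = -2*(28 + 3/8) = -2*227/8 = -227/4 ≈ -56.750)
f(s) = 316/s + s/306 (f(s) = s*(1/306) + 316/s = s/306 + 316/s = 316/s + s/306)
M(c) = 2 - 19/(5*c)
M(y) - f(381) = (2 - 19/(5*(-227/4))) - (316/381 + (1/306)*381) = (2 - 19/5*(-4/227)) - (316*(1/381) + 127/102) = (2 + 76/1135) - (316/381 + 127/102) = 2346/1135 - 1*26873/12954 = 2346/1135 - 26873/12954 = -110771/14702790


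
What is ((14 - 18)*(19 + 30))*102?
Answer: -19992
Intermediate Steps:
((14 - 18)*(19 + 30))*102 = -4*49*102 = -196*102 = -19992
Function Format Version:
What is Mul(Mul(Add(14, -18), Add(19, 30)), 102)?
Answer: -19992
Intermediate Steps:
Mul(Mul(Add(14, -18), Add(19, 30)), 102) = Mul(Mul(-4, 49), 102) = Mul(-196, 102) = -19992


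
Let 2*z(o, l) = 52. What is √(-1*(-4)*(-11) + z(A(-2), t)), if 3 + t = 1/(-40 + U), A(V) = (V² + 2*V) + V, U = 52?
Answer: 3*I*√2 ≈ 4.2426*I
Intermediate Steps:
A(V) = V² + 3*V
t = -35/12 (t = -3 + 1/(-40 + 52) = -3 + 1/12 = -35/12 ≈ -2.9167)
z(o, l) = 26 (z(o, l) = (½)*52 = 26)
√(-1*(-4)*(-11) + z(A(-2), t)) = √(-1*(-4)*(-11) + 26) = √(4*(-11) + 26) = √(-44 + 26) = √(-18) = 3*I*√2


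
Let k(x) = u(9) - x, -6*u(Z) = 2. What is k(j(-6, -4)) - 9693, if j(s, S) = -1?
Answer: -29077/3 ≈ -9692.3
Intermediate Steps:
u(Z) = -1/3 (u(Z) = -1/6*2 = -1/3)
k(x) = -1/3 - x
k(j(-6, -4)) - 9693 = (-1/3 - 1*(-1)) - 9693 = (-1/3 + 1) - 9693 = 2/3 - 9693 = -29077/3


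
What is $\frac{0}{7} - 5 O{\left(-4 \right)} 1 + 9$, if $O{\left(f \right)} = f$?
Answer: $9$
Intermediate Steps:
$\frac{0}{7} - 5 O{\left(-4 \right)} 1 + 9 = \frac{0}{7} \left(-5\right) \left(-4\right) 1 + 9 = 0 \cdot \frac{1}{7} \cdot 20 \cdot 1 + 9 = 0 \cdot 20 + 9 = 0 + 9 = 9$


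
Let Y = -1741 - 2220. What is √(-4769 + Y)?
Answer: 3*I*√970 ≈ 93.434*I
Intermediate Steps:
Y = -3961
√(-4769 + Y) = √(-4769 - 3961) = √(-8730) = 3*I*√970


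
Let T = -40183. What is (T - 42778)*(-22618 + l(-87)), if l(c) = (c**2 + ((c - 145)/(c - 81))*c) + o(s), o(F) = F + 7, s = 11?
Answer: 8798677738/7 ≈ 1.2570e+9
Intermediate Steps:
o(F) = 7 + F
l(c) = 18 + c**2 + c*(-145 + c)/(-81 + c) (l(c) = (c**2 + ((c - 145)/(c - 81))*c) + (7 + 11) = (c**2 + ((-145 + c)/(-81 + c))*c) + 18 = (c**2 + c*(-145 + c)/(-81 + c)) + 18 = 18 + c**2 + c*(-145 + c)/(-81 + c))
(T - 42778)*(-22618 + l(-87)) = (-40183 - 42778)*(-22618 + (-1458 + (-87)**3 - 127*(-87) - 80*(-87)**2)/(-81 - 87)) = -82961*(-22618 + (-1458 - 658503 + 11049 - 80*7569)/(-168)) = -82961*(-22618 - (-1458 - 658503 + 11049 - 605520)/168) = -82961*(-22618 - 1/168*(-1254432)) = -82961*(-22618 + 52268/7) = -82961*(-106058/7) = 8798677738/7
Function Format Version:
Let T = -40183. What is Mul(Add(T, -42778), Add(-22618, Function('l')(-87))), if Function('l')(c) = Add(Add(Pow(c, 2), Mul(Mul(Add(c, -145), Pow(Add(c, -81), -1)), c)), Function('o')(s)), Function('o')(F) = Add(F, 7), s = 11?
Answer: Rational(8798677738, 7) ≈ 1.2570e+9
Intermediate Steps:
Function('o')(F) = Add(7, F)
Function('l')(c) = Add(18, Pow(c, 2), Mul(c, Pow(Add(-81, c), -1), Add(-145, c))) (Function('l')(c) = Add(Add(Pow(c, 2), Mul(Mul(Add(c, -145), Pow(Add(c, -81), -1)), c)), Add(7, 11)) = Add(Add(Pow(c, 2), Mul(Mul(Add(-145, c), Pow(Add(-81, c), -1)), c)), 18) = Add(Add(Pow(c, 2), Mul(Mul(Pow(Add(-81, c), -1), Add(-145, c)), c)), 18) = Add(Add(Pow(c, 2), Mul(c, Pow(Add(-81, c), -1), Add(-145, c))), 18) = Add(18, Pow(c, 2), Mul(c, Pow(Add(-81, c), -1), Add(-145, c))))
Mul(Add(T, -42778), Add(-22618, Function('l')(-87))) = Mul(Add(-40183, -42778), Add(-22618, Mul(Pow(Add(-81, -87), -1), Add(-1458, Pow(-87, 3), Mul(-127, -87), Mul(-80, Pow(-87, 2)))))) = Mul(-82961, Add(-22618, Mul(Pow(-168, -1), Add(-1458, -658503, 11049, Mul(-80, 7569))))) = Mul(-82961, Add(-22618, Mul(Rational(-1, 168), Add(-1458, -658503, 11049, -605520)))) = Mul(-82961, Add(-22618, Mul(Rational(-1, 168), -1254432))) = Mul(-82961, Add(-22618, Rational(52268, 7))) = Mul(-82961, Rational(-106058, 7)) = Rational(8798677738, 7)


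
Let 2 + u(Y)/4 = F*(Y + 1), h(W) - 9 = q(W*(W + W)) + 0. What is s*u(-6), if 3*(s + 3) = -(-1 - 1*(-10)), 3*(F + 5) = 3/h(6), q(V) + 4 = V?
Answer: -42384/77 ≈ -550.44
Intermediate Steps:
q(V) = -4 + V
h(W) = 5 + 2*W² (h(W) = 9 + ((-4 + W*(W + W)) + 0) = 9 + ((-4 + W*(2*W)) + 0) = 9 + ((-4 + 2*W²) + 0) = 9 + (-4 + 2*W²) = 5 + 2*W²)
F = -384/77 (F = -5 + (3/(5 + 2*6²))/3 = -5 + (3/(5 + 2*36))/3 = -5 + (3/(5 + 72))/3 = -5 + (3/77)/3 = -5 + (3*(1/77))/3 = -5 + (⅓)*(3/77) = -5 + 1/77 = -384/77 ≈ -4.9870)
s = -6 (s = -3 + (-(-1 - 1*(-10)))/3 = -3 + (-(-1 + 10))/3 = -3 + (-1*9)/3 = -3 + (⅓)*(-9) = -3 - 3 = -6)
u(Y) = -2152/77 - 1536*Y/77 (u(Y) = -8 + 4*(-384*(Y + 1)/77) = -8 + 4*(-384*(1 + Y)/77) = -8 + 4*(-384/77 - 384*Y/77) = -8 + (-1536/77 - 1536*Y/77) = -2152/77 - 1536*Y/77)
s*u(-6) = -6*(-2152/77 - 1536/77*(-6)) = -6*(-2152/77 + 9216/77) = -6*7064/77 = -42384/77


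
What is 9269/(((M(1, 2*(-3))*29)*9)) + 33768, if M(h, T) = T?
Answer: 52871419/1566 ≈ 33762.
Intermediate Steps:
9269/(((M(1, 2*(-3))*29)*9)) + 33768 = 9269/((((2*(-3))*29)*9)) + 33768 = 9269/((-6*29*9)) + 33768 = 9269/((-174*9)) + 33768 = 9269/(-1566) + 33768 = 9269*(-1/1566) + 33768 = -9269/1566 + 33768 = 52871419/1566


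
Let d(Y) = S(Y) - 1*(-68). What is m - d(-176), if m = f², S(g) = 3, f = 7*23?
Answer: 25850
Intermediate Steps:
f = 161
d(Y) = 71 (d(Y) = 3 - 1*(-68) = 3 + 68 = 71)
m = 25921 (m = 161² = 25921)
m - d(-176) = 25921 - 1*71 = 25921 - 71 = 25850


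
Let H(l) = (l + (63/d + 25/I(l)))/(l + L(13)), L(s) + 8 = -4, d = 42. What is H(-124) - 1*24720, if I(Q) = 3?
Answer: -20170835/816 ≈ -24719.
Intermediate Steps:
L(s) = -12 (L(s) = -8 - 4 = -12)
H(l) = (59/6 + l)/(-12 + l) (H(l) = (l + (63/42 + 25/3))/(l - 12) = (l + (63*(1/42) + 25*(1/3)))/(-12 + l) = (l + (3/2 + 25/3))/(-12 + l) = (l + 59/6)/(-12 + l) = (59/6 + l)/(-12 + l))
H(-124) - 1*24720 = (59/6 - 124)/(-12 - 124) - 1*24720 = -685/6/(-136) - 24720 = -1/136*(-685/6) - 24720 = 685/816 - 24720 = -20170835/816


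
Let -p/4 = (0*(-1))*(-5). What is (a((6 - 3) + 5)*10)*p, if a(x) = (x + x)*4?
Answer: 0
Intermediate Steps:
a(x) = 8*x (a(x) = (2*x)*4 = 8*x)
p = 0 (p = -4*0*(-1)*(-5) = -0*(-5) = -4*0 = 0)
(a((6 - 3) + 5)*10)*p = ((8*((6 - 3) + 5))*10)*0 = ((8*(3 + 5))*10)*0 = ((8*8)*10)*0 = (64*10)*0 = 640*0 = 0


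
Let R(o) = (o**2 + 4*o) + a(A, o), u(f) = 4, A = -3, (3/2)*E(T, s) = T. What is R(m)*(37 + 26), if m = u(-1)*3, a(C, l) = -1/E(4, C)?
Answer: 96579/8 ≈ 12072.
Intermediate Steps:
E(T, s) = 2*T/3
a(C, l) = -3/8 (a(C, l) = -1/((2/3)*4) = -1/8/3 = -1*3/8 = -3/8)
m = 12 (m = 4*3 = 12)
R(o) = -3/8 + o**2 + 4*o (R(o) = (o**2 + 4*o) - 3/8 = -3/8 + o**2 + 4*o)
R(m)*(37 + 26) = (-3/8 + 12**2 + 4*12)*(37 + 26) = (-3/8 + 144 + 48)*63 = (1533/8)*63 = 96579/8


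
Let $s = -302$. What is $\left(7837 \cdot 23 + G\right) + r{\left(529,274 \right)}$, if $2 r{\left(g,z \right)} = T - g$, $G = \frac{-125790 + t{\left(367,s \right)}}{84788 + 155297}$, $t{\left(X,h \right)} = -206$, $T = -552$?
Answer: $\frac{86291338793}{480170} \approx 1.7971 \cdot 10^{5}$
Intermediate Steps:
$G = - \frac{125996}{240085}$ ($G = \frac{-125790 - 206}{84788 + 155297} = - \frac{125996}{240085} \approx -0.5248$)
$r{\left(g,z \right)} = -276 - \frac{g}{2}$ ($r{\left(g,z \right)} = \frac{-552 - g}{2} = -276 - \frac{g}{2}$)
$\left(7837 \cdot 23 + G\right) + r{\left(529,274 \right)} = \left(7837 \cdot 23 - \frac{125996}{240085}\right) - \frac{1081}{2} = \left(180251 - \frac{125996}{240085}\right) - \frac{1081}{2} = \frac{43275435339}{240085} - \frac{1081}{2} = \frac{86291338793}{480170}$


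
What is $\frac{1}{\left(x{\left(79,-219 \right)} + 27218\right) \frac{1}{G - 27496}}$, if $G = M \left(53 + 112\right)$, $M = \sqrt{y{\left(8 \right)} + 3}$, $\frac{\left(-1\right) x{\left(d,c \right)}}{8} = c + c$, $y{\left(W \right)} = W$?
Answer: $- \frac{13748}{15361} + \frac{165 \sqrt{11}}{30722} \approx -0.87718$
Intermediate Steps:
$x{\left(d,c \right)} = - 16 c$ ($x{\left(d,c \right)} = - 8 \left(c + c\right) = - 8 \cdot 2 c = - 16 c$)
$M = \sqrt{11}$ ($M = \sqrt{8 + 3} = \sqrt{11} \approx 3.3166$)
$G = 165 \sqrt{11}$ ($G = \sqrt{11} \left(53 + 112\right) = \sqrt{11} \cdot 165 = 165 \sqrt{11} \approx 547.24$)
$\frac{1}{\left(x{\left(79,-219 \right)} + 27218\right) \frac{1}{G - 27496}} = \frac{1}{\left(\left(-16\right) \left(-219\right) + 27218\right) \frac{1}{165 \sqrt{11} - 27496}} = \frac{1}{\left(3504 + 27218\right) \frac{1}{-27496 + 165 \sqrt{11}}} = \frac{1}{30722 \frac{1}{-27496 + 165 \sqrt{11}}} = - \frac{13748}{15361} + \frac{165 \sqrt{11}}{30722}$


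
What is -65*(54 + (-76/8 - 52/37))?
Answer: -207285/74 ≈ -2801.1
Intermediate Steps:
-65*(54 + (-76/8 - 52/37)) = -65*(54 + (-76*⅛ - 52*1/37)) = -65*(54 + (-19/2 - 52/37)) = -65*(54 - 807/74) = -65*3189/74 = -207285/74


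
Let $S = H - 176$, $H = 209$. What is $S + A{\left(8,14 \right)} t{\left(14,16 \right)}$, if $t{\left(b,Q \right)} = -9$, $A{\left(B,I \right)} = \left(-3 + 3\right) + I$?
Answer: $-93$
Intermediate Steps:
$A{\left(B,I \right)} = I$ ($A{\left(B,I \right)} = 0 + I = I$)
$S = 33$ ($S = 209 - 176 = 33$)
$S + A{\left(8,14 \right)} t{\left(14,16 \right)} = 33 + 14 \left(-9\right) = 33 - 126 = -93$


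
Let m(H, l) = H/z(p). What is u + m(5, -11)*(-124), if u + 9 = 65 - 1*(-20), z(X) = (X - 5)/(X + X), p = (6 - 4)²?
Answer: 5036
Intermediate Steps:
p = 4 (p = 2² = 4)
z(X) = (-5 + X)/(2*X) (z(X) = (-5 + X)/((2*X)) = (-5 + X)*(1/(2*X)) = (-5 + X)/(2*X))
u = 76 (u = -9 + (65 - 1*(-20)) = -9 + (65 + 20) = -9 + 85 = 76)
m(H, l) = -8*H (m(H, l) = H/(((½)*(-5 + 4)/4)) = H/(((½)*(¼)*(-1))) = H/(-⅛) = H*(-8) = -8*H)
u + m(5, -11)*(-124) = 76 - 8*5*(-124) = 76 - 40*(-124) = 76 + 4960 = 5036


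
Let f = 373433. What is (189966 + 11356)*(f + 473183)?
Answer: 170442426352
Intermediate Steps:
(189966 + 11356)*(f + 473183) = (189966 + 11356)*(373433 + 473183) = 201322*846616 = 170442426352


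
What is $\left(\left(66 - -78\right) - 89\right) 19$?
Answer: $1045$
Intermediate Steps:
$\left(\left(66 - -78\right) - 89\right) 19 = \left(\left(66 + 78\right) - 89\right) 19 = \left(144 - 89\right) 19 = 55 \cdot 19 = 1045$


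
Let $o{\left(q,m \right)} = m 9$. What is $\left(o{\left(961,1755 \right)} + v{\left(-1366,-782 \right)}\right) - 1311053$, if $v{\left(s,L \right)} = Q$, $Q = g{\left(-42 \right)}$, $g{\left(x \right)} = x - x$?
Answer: $-1295258$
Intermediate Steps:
$g{\left(x \right)} = 0$
$Q = 0$
$v{\left(s,L \right)} = 0$
$o{\left(q,m \right)} = 9 m$
$\left(o{\left(961,1755 \right)} + v{\left(-1366,-782 \right)}\right) - 1311053 = \left(9 \cdot 1755 + 0\right) - 1311053 = \left(15795 + 0\right) - 1311053 = 15795 - 1311053 = -1295258$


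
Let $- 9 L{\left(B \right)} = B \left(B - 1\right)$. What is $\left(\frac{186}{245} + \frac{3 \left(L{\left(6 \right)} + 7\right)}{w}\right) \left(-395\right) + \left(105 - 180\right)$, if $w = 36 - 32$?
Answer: $- \frac{286381}{196} \approx -1461.1$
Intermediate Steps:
$L{\left(B \right)} = - \frac{B \left(-1 + B\right)}{9}$ ($L{\left(B \right)} = - \frac{B \left(B - 1\right)}{9} = - \frac{B \left(-1 + B\right)}{9}$)
$w = 4$ ($w = 36 - 32 = 4$)
$\left(\frac{186}{245} + \frac{3 \left(L{\left(6 \right)} + 7\right)}{w}\right) \left(-395\right) + \left(105 - 180\right) = \left(\frac{186}{245} + \frac{3 \left(\frac{1}{9} \cdot 6 \left(1 - 6\right) + 7\right)}{4}\right) \left(-395\right) + \left(105 - 180\right) = \left(186 \cdot \frac{1}{245} + 3 \left(\frac{1}{9} \cdot 6 \left(1 - 6\right) + 7\right) \frac{1}{4}\right) \left(-395\right) - 75 = \left(\frac{186}{245} + 3 \left(\frac{1}{9} \cdot 6 \left(-5\right) + 7\right) \frac{1}{4}\right) \left(-395\right) - 75 = \left(\frac{186}{245} + 3 \left(- \frac{10}{3} + 7\right) \frac{1}{4}\right) \left(-395\right) - 75 = \left(\frac{186}{245} + 3 \cdot \frac{11}{3} \cdot \frac{1}{4}\right) \left(-395\right) - 75 = \left(\frac{186}{245} + 11 \cdot \frac{1}{4}\right) \left(-395\right) - 75 = \left(\frac{186}{245} + \frac{11}{4}\right) \left(-395\right) - 75 = \frac{3439}{980} \left(-395\right) - 75 = - \frac{271681}{196} - 75 = - \frac{286381}{196}$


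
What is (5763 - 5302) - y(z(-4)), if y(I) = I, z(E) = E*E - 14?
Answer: 459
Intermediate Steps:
z(E) = -14 + E**2 (z(E) = E**2 - 14 = -14 + E**2)
(5763 - 5302) - y(z(-4)) = (5763 - 5302) - (-14 + (-4)**2) = 461 - (-14 + 16) = 461 - 1*2 = 461 - 2 = 459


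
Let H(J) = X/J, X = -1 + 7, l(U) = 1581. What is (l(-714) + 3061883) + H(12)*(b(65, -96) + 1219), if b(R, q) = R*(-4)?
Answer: 6127887/2 ≈ 3.0639e+6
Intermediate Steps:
b(R, q) = -4*R
X = 6
H(J) = 6/J
(l(-714) + 3061883) + H(12)*(b(65, -96) + 1219) = (1581 + 3061883) + (6/12)*(-4*65 + 1219) = 3063464 + (6*(1/12))*(-260 + 1219) = 3063464 + (½)*959 = 3063464 + 959/2 = 6127887/2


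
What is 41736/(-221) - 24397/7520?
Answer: -319246457/1661920 ≈ -192.09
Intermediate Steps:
41736/(-221) - 24397/7520 = 41736*(-1/221) - 24397*1/7520 = -41736/221 - 24397/7520 = -319246457/1661920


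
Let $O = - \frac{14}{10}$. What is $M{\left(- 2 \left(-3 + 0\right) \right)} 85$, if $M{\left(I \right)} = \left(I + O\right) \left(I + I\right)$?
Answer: $4692$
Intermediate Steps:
$O = - \frac{7}{5}$ ($O = \left(-14\right) \frac{1}{10} = - \frac{7}{5} \approx -1.4$)
$M{\left(I \right)} = 2 I \left(- \frac{7}{5} + I\right)$ ($M{\left(I \right)} = \left(I - \frac{7}{5}\right) \left(I + I\right) = \left(- \frac{7}{5} + I\right) 2 I = 2 I \left(- \frac{7}{5} + I\right)$)
$M{\left(- 2 \left(-3 + 0\right) \right)} 85 = \frac{2 \left(- 2 \left(-3 + 0\right)\right) \left(-7 + 5 \left(- 2 \left(-3 + 0\right)\right)\right)}{5} \cdot 85 = \frac{2 \left(\left(-2\right) \left(-3\right)\right) \left(-7 + 5 \left(\left(-2\right) \left(-3\right)\right)\right)}{5} \cdot 85 = \frac{2}{5} \cdot 6 \left(-7 + 5 \cdot 6\right) 85 = \frac{2}{5} \cdot 6 \left(-7 + 30\right) 85 = \frac{2}{5} \cdot 6 \cdot 23 \cdot 85 = \frac{276}{5} \cdot 85 = 4692$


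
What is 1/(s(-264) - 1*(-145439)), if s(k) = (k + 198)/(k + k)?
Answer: 8/1163513 ≈ 6.8757e-6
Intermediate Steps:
s(k) = (198 + k)/(2*k) (s(k) = (198 + k)/((2*k)) = (198 + k)*(1/(2*k)) = (198 + k)/(2*k))
1/(s(-264) - 1*(-145439)) = 1/((½)*(198 - 264)/(-264) - 1*(-145439)) = 1/((½)*(-1/264)*(-66) + 145439) = 1/(⅛ + 145439) = 1/(1163513/8) = 8/1163513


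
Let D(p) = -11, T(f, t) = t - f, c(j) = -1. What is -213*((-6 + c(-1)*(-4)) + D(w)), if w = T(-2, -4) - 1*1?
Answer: 2769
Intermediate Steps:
w = -3 (w = (-4 - 1*(-2)) - 1*1 = (-4 + 2) - 1 = -2 - 1 = -3)
-213*((-6 + c(-1)*(-4)) + D(w)) = -213*((-6 - 1*(-4)) - 11) = -213*((-6 + 4) - 11) = -213*(-2 - 11) = -213*(-13) = 2769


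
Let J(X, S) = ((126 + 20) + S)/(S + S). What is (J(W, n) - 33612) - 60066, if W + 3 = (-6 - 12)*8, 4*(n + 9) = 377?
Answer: -63887471/682 ≈ -93677.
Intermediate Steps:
n = 341/4 (n = -9 + (¼)*377 = -9 + 377/4 = 341/4 ≈ 85.250)
W = -147 (W = -3 + (-6 - 12)*8 = -3 - 18*8 = -3 - 144 = -147)
J(X, S) = (146 + S)/(2*S) (J(X, S) = (146 + S)/((2*S)) = (146 + S)*(1/(2*S)) = (146 + S)/(2*S))
(J(W, n) - 33612) - 60066 = ((146 + 341/4)/(2*(341/4)) - 33612) - 60066 = ((½)*(4/341)*(925/4) - 33612) - 60066 = (925/682 - 33612) - 60066 = -22922459/682 - 60066 = -63887471/682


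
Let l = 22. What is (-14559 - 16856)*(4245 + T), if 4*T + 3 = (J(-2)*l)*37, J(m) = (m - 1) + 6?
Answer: -610047885/4 ≈ -1.5251e+8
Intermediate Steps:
J(m) = 5 + m (J(m) = (-1 + m) + 6 = 5 + m)
T = 2439/4 (T = -3/4 + (((5 - 2)*22)*37)/4 = -3/4 + ((3*22)*37)/4 = -3/4 + (66*37)/4 = -3/4 + (1/4)*2442 = -3/4 + 1221/2 = 2439/4 ≈ 609.75)
(-14559 - 16856)*(4245 + T) = (-14559 - 16856)*(4245 + 2439/4) = -31415*19419/4 = -610047885/4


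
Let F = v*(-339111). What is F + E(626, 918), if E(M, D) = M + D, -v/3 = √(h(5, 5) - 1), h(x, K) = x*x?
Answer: 1544 + 2034666*√6 ≈ 4.9854e+6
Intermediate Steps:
h(x, K) = x²
v = -6*√6 (v = -3*√(5² - 1) = -3*√(25 - 1) = -6*√6 ≈ -14.697)
E(M, D) = D + M
F = 2034666*√6 (F = -6*√6*(-339111) = 2034666*√6 ≈ 4.9839e+6)
F + E(626, 918) = 2034666*√6 + (918 + 626) = 2034666*√6 + 1544 = 1544 + 2034666*√6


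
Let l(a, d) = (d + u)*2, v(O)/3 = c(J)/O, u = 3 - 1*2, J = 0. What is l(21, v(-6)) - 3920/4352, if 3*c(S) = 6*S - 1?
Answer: 1169/816 ≈ 1.4326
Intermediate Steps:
u = 1 (u = 3 - 2 = 1)
c(S) = -⅓ + 2*S (c(S) = (6*S - 1)/3 = (-1 + 6*S)/3 = -⅓ + 2*S)
v(O) = -1/O (v(O) = 3*((-⅓ + 2*0)/O) = 3*((-⅓ + 0)/O) = 3*(-1/(3*O)) = -1/O)
l(a, d) = 2 + 2*d (l(a, d) = (d + 1)*2 = (1 + d)*2 = 2 + 2*d)
l(21, v(-6)) - 3920/4352 = (2 + 2*(-1/(-6))) - 3920/4352 = (2 + 2*(-1*(-⅙))) - 3920*1/4352 = (2 + 2*(⅙)) - 245/272 = (2 + ⅓) - 245/272 = 7/3 - 245/272 = 1169/816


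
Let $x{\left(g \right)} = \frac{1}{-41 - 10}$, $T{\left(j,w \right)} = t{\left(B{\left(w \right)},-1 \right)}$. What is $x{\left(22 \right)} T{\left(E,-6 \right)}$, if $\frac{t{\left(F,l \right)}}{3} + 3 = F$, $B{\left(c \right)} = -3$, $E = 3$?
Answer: $\frac{6}{17} \approx 0.35294$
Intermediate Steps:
$t{\left(F,l \right)} = -9 + 3 F$
$T{\left(j,w \right)} = -18$ ($T{\left(j,w \right)} = -9 + 3 \left(-3\right) = -9 - 9 = -18$)
$x{\left(g \right)} = - \frac{1}{51}$ ($x{\left(g \right)} = \frac{1}{-51} = - \frac{1}{51}$)
$x{\left(22 \right)} T{\left(E,-6 \right)} = \left(- \frac{1}{51}\right) \left(-18\right) = \frac{6}{17}$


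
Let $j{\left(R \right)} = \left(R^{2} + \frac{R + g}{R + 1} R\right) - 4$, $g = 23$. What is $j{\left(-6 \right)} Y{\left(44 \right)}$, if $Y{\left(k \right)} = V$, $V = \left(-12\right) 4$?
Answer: $- \frac{12576}{5} \approx -2515.2$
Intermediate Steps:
$j{\left(R \right)} = -4 + R^{2} + \frac{R \left(23 + R\right)}{1 + R}$ ($j{\left(R \right)} = \left(R^{2} + \frac{R + 23}{R + 1} R\right) - 4 = \left(R^{2} + \frac{23 + R}{1 + R} R\right) - 4 = \left(R^{2} + \frac{R \left(23 + R\right)}{1 + R}\right) - 4 = -4 + R^{2} + \frac{R \left(23 + R\right)}{1 + R}$)
$V = -48$
$Y{\left(k \right)} = -48$
$j{\left(-6 \right)} Y{\left(44 \right)} = \frac{-4 + \left(-6\right)^{3} + 2 \left(-6\right)^{2} + 19 \left(-6\right)}{1 - 6} \left(-48\right) = \frac{-4 - 216 + 2 \cdot 36 - 114}{-5} \left(-48\right) = - \frac{-4 - 216 + 72 - 114}{5} \left(-48\right) = \left(- \frac{1}{5}\right) \left(-262\right) \left(-48\right) = \frac{262}{5} \left(-48\right) = - \frac{12576}{5}$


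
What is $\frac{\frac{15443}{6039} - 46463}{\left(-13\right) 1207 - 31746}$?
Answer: $\frac{280574614}{286472043} \approx 0.97941$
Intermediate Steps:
$\frac{\frac{15443}{6039} - 46463}{\left(-13\right) 1207 - 31746} = \frac{15443 \cdot \frac{1}{6039} - 46463}{-15691 - 31746} = \frac{\frac{15443}{6039} - 46463}{-47437} = \left(- \frac{280574614}{6039}\right) \left(- \frac{1}{47437}\right) = \frac{280574614}{286472043}$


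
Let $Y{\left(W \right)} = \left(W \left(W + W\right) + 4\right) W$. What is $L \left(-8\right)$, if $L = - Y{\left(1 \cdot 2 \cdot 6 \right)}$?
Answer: $28032$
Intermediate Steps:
$Y{\left(W \right)} = W \left(4 + 2 W^{2}\right)$ ($Y{\left(W \right)} = \left(W 2 W + 4\right) W = \left(2 W^{2} + 4\right) W = \left(4 + 2 W^{2}\right) W = W \left(4 + 2 W^{2}\right)$)
$L = -3504$ ($L = - 2 \cdot 1 \cdot 2 \cdot 6 \left(2 + \left(1 \cdot 2 \cdot 6\right)^{2}\right) = - 2 \cdot 2 \cdot 6 \left(2 + \left(2 \cdot 6\right)^{2}\right) = - 2 \cdot 12 \left(2 + 12^{2}\right) = - 2 \cdot 12 \left(2 + 144\right) = - 2 \cdot 12 \cdot 146 = \left(-1\right) 3504 = -3504$)
$L \left(-8\right) = \left(-3504\right) \left(-8\right) = 28032$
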